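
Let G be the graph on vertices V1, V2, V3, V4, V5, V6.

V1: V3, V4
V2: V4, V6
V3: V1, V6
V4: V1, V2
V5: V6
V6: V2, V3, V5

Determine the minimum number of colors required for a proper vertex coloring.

3

The cycle V1-V4-V2-V6-V3-V1 has odd length 5, so it cannot be 2-colored; at least 3 colors are needed.
One proper 3-coloring: V1=G, V2=B, V3=B, V4=R, V5=B, V6=R. No two adjacent vertices share a color.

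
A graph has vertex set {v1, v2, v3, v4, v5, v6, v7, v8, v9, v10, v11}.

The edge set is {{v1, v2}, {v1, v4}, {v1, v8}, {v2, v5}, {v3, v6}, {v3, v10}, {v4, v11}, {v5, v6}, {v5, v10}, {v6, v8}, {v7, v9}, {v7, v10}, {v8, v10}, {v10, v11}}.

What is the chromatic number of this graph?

The cycle v2-v5-v10-v8-v1-v2 has odd length 5, so it cannot be 2-colored; at least 3 colors are needed.
One proper 3-coloring: v1=1, v2=3, v3=2, v4=2, v5=2, v6=1, v7=2, v8=2, v9=1, v10=1, v11=3. Every edge joins two different colors.

3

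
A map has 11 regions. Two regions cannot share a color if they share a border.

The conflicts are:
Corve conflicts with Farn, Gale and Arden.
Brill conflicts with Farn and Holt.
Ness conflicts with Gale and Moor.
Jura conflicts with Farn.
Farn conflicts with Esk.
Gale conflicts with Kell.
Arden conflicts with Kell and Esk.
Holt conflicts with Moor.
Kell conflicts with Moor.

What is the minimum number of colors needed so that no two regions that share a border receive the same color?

3

The cycle Brill-Farn-Corve-Gale-Ness-Moor-Holt-Brill has odd length 7, so it cannot be 2-colored; at least 3 colors are needed.
3 colors suffice: Corve=2, Brill=2, Ness=2, Jura=2, Farn=1, Gale=1, Arden=1, Holt=3, Kell=2, Moor=1, Esk=2. Each listed conflict is separated.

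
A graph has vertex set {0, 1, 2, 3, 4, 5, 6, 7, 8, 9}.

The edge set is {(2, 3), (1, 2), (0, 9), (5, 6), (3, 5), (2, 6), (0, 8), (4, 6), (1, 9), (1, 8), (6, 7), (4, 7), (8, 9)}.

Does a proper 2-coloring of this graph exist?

No

4, 6, 7 are pairwise adjacent, so at least 3 colors are needed.
So 2 colors are not enough.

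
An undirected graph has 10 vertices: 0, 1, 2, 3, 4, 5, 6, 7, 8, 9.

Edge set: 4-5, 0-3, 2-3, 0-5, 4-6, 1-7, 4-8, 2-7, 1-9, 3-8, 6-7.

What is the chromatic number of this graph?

The cycle 4-5-0-3-8-4 has odd length 5, so it cannot be 2-colored; at least 3 colors are needed.
3 colors suffice: 0=b, 1=b, 2=b, 3=a, 4=a, 5=c, 6=b, 7=a, 8=b, 9=a. Each edge has distinct colors on its endpoints.

3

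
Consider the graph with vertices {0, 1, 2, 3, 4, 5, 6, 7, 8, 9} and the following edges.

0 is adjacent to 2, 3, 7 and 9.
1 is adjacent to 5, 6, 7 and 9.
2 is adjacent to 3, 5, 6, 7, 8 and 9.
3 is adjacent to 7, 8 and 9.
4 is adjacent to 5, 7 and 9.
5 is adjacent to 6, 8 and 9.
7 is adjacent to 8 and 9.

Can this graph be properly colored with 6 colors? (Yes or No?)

Yes

The chromatic number is 5. 0, 2, 3, 7, 9 are pairwise adjacent (a clique of size 5), so at least 5 colors are needed.
5 colors suffice: 0=e, 1=b, 2=b, 3=d, 4=b, 5=c, 6=a, 7=c, 8=a, 9=a.
Since 6 ≥ 5, a proper 6-coloring certainly exists.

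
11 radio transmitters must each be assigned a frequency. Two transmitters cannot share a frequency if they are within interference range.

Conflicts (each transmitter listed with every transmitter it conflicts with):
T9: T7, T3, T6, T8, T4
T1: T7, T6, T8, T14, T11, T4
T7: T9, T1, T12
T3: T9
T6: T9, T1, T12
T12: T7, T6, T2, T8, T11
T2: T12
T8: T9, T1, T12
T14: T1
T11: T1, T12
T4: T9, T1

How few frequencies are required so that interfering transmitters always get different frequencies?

T9 and T7 conflict, so at least 2 frequencies are needed.
2 frequencies suffice: frequency 1 → {T9, T1, T12}; frequency 2 → {T7, T3, T6, T2, T8, T14, T11, T4}. Every pair that conflicts lands in different frequencies.

2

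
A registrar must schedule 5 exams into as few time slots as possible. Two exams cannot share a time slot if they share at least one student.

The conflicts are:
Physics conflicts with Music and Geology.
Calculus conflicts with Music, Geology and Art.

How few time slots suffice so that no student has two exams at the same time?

2

Physics and Music conflict, so at least 2 time slots are needed.
2 time slots suffice: time slot 1 → {Physics, Calculus}; time slot 2 → {Music, Geology, Art}. Each listed conflict is separated.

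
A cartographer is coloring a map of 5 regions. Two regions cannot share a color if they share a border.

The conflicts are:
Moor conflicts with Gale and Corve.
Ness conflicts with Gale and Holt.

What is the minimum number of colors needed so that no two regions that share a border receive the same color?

2

Ness and Gale conflict, so at least 2 colors are needed.
2 colors suffice: color 1 → {Gale, Holt, Corve}; color 2 → {Moor, Ness}. Every pair that conflicts lands in different colors.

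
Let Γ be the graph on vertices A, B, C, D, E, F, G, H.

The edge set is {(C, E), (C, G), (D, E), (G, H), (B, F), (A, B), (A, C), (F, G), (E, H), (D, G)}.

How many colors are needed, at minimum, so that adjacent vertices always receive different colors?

3

The cycle B-A-C-G-F-B has odd length 5, so it cannot be 2-colored; at least 3 colors are needed.
3 colors suffice: color red → {A, E, G}; color blue → {C, D, F, H}; color green → {B}. Every edge joins two different colors.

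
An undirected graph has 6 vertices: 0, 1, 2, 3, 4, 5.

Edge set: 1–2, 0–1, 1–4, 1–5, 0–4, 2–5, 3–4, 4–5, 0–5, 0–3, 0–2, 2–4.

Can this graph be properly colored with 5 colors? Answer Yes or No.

The chromatic number is 5. 0, 1, 2, 4, 5 are mutually adjacent (a clique of size 5), so at least 5 colors are needed.
5 colors suffice: color red → {0}; color blue → {4}; color green → {2, 3}; color yellow → {5}; color purple → {1}.
That is already a proper 5-coloring.

Yes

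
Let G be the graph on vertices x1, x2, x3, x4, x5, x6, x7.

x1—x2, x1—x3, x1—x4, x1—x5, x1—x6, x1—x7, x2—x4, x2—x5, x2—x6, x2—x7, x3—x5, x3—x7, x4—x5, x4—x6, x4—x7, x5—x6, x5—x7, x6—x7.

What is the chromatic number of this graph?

x1, x2, x4, x5, x6, x7 form a clique, so at least 6 colors are needed.
6 colors suffice: color 1 → {x5}; color 2 → {x7}; color 3 → {x1}; color 4 → {x3, x6}; color 5 → {x4}; color 6 → {x2}. Each edge has distinct colors on its endpoints.

6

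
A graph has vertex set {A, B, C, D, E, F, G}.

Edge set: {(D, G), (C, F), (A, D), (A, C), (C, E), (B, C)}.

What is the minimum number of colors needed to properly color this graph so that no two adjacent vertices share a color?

2

D and G are adjacent, so at least 2 colors are needed.
A valid assignment using 2 colors: A=blue, B=blue, C=red, D=red, E=blue, F=blue, G=blue. Each edge has distinct colors on its endpoints.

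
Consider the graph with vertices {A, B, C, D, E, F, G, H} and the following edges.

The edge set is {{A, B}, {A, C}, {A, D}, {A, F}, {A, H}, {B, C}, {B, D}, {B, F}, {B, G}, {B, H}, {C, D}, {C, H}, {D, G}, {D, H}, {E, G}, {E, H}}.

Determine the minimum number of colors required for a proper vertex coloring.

A, B, C, D, H are pairwise adjacent (a clique of size 5), so at least 5 colors are needed.
5 colors suffice: A=4, B=1, C=5, D=3, E=1, F=2, G=2, H=2. Each edge has distinct colors on its endpoints.

5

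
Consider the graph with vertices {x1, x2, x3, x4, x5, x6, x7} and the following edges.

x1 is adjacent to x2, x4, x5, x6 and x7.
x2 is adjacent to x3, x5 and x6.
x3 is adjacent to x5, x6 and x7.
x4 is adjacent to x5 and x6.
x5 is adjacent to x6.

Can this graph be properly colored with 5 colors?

The chromatic number is 4. x2, x3, x5, x6 are mutually adjacent (a clique of size 4), so at least 4 colors are needed.
4 colors suffice: x1=3, x2=4, x3=3, x4=4, x5=2, x6=1, x7=1.
Since 5 ≥ 4, a proper 5-coloring certainly exists.

Yes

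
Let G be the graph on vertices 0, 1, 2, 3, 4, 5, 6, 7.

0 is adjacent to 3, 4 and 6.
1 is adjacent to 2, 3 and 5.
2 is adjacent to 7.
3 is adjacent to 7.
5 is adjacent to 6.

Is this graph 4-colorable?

Yes

The chromatic number is 3. The cycle 0-3-1-5-6-0 has odd length 5, so it cannot be 2-colored; at least 3 colors are needed.
One proper 3-coloring: 0=a, 1=a, 2=b, 3=b, 4=b, 5=c, 6=b, 7=a.
Since 4 ≥ 3, a proper 4-coloring certainly exists.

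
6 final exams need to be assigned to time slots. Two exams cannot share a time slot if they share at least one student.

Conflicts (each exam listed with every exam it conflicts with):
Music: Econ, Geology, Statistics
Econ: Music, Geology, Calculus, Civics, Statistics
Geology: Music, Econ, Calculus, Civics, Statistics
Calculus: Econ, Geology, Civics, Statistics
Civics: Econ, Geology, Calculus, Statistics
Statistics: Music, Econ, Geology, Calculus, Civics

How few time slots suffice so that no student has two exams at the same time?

Econ, Geology, Calculus, Civics, Statistics are mutually in conflict, so at least 5 time slots are needed.
A valid assignment using 5 time slots: Music=4, Econ=2, Geology=3, Calculus=4, Civics=5, Statistics=1. No two conflicting exams share a time slot.

5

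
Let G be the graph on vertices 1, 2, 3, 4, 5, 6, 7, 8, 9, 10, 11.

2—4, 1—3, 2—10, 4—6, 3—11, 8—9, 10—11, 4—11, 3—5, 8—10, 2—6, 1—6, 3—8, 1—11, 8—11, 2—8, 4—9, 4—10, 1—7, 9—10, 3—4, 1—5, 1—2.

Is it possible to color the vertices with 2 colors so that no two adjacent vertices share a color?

8, 10, 11 form a triangle, so at least 3 colors are needed.
So 2 colors are not enough.

No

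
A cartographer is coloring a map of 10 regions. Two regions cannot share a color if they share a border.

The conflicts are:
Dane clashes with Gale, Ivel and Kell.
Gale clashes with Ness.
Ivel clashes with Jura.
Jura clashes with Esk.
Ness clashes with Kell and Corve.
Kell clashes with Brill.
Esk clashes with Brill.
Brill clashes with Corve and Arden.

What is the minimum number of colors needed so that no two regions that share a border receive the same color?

Dane and Kell conflict, so at least 2 colors are needed.
One proper 2-coloring: Dane=1, Gale=2, Ivel=2, Jura=1, Ness=1, Kell=2, Esk=2, Brill=1, Corve=2, Arden=2. Each listed conflict is separated.

2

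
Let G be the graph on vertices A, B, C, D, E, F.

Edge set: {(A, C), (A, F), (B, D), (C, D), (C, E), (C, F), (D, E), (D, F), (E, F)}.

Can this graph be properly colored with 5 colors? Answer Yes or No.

Yes

The chromatic number is 4. C, D, E, F are mutually adjacent (a clique of size 4), so at least 4 colors are needed.
4 colors suffice: color red → {B, F}; color blue → {A, D}; color green → {C}; color yellow → {E}.
Since 5 ≥ 4, a proper 5-coloring certainly exists.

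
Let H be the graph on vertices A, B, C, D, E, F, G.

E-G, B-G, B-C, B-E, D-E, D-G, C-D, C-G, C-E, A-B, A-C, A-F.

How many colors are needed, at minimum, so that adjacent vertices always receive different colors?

B, C, E, G are pairwise adjacent (a clique of size 4), so at least 4 colors are needed.
4 colors suffice: color 1 → {C, F}; color 2 → {B, D}; color 3 → {A, E}; color 4 → {G}. No two adjacent vertices share a color.

4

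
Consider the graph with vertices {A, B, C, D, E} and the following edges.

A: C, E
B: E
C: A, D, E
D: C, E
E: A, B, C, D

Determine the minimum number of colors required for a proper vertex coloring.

3

A, C, E form a triangle, so at least 3 colors are needed.
A valid assignment using 3 colors: A=3, B=2, C=2, D=3, E=1. Each edge has distinct colors on its endpoints.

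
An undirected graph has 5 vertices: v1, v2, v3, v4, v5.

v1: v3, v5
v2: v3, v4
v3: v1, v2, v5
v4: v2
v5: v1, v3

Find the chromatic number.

v1, v3, v5 are mutually adjacent, so at least 3 colors are needed.
3 colors suffice: v1=2, v2=2, v3=1, v4=1, v5=3. Every edge joins two different colors.

3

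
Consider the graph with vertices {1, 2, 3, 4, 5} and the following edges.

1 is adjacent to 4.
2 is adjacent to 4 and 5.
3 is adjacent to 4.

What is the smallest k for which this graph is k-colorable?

2

2 and 4 are adjacent, so at least 2 colors are needed.
2 colors suffice: color red → {4, 5}; color blue → {1, 2, 3}. No two adjacent vertices share a color.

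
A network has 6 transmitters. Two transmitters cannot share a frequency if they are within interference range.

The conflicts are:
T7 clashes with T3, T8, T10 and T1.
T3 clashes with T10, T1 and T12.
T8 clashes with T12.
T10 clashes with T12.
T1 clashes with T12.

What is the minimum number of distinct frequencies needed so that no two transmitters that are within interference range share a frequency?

3

T3, T10, T12 all conflict with each other, so at least 3 frequencies are needed.
3 frequencies suffice: frequency 1 → {T7, T12}; frequency 2 → {T3, T8}; frequency 3 → {T10, T1}. Every pair that conflicts lands in different frequencies.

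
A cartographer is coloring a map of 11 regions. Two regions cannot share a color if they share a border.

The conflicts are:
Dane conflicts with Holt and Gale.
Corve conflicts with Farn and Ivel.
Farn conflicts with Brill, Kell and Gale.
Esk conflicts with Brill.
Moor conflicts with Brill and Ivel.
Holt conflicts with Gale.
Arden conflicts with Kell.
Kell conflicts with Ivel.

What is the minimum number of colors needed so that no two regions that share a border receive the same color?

3

Dane, Holt, Gale all conflict with each other, so at least 3 colors are needed.
3 colors suffice: color 1 → {Farn, Esk, Holt, Arden, Ivel}; color 2 → {Corve, Brill, Kell, Gale}; color 3 → {Dane, Moor}. Each listed conflict is separated.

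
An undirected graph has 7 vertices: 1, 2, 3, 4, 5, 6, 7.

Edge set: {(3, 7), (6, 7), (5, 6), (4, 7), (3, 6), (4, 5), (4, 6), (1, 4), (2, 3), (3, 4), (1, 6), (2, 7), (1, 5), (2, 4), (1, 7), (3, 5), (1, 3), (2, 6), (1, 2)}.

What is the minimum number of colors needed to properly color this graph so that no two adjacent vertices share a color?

1, 2, 3, 4, 6, 7 are pairwise adjacent (a clique of size 6), so at least 6 colors are needed.
One proper 6-coloring: 1=yellow, 2=purple, 3=green, 4=blue, 5=purple, 6=red, 7=orange. No two adjacent vertices share a color.

6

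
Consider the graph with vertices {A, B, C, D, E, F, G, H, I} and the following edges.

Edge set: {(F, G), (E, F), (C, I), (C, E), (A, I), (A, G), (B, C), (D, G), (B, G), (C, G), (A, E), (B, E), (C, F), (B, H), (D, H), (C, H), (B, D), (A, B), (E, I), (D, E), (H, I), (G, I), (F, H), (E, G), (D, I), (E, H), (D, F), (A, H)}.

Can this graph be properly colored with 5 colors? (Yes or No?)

Yes

The chromatic number is 4. C, E, F, H form a clique, so at least 4 colors are needed.
4 colors suffice: color 1 → {E}; color 2 → {G, H}; color 3 → {A, C, D}; color 4 → {B, F, I}.
Since 5 ≥ 4, a proper 5-coloring certainly exists.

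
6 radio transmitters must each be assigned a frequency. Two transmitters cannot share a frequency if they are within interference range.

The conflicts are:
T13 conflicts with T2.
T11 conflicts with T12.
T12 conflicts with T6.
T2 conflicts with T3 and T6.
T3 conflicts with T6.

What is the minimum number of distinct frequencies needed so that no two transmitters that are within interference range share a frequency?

T2, T3, T6 are mutually in conflict, so at least 3 frequencies are needed.
3 frequencies suffice: frequency 1 → {T12, T2}; frequency 2 → {T13, T11, T6}; frequency 3 → {T3}. Every pair that conflicts lands in different frequencies.

3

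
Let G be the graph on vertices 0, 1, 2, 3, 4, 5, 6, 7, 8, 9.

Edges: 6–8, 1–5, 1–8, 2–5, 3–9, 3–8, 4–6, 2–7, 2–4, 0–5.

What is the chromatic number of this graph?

2

2 and 7 are adjacent, so at least 2 colors are needed.
2 colors suffice: color a → {0, 1, 2, 3, 6}; color b → {4, 5, 7, 8, 9}. Each edge has distinct colors on its endpoints.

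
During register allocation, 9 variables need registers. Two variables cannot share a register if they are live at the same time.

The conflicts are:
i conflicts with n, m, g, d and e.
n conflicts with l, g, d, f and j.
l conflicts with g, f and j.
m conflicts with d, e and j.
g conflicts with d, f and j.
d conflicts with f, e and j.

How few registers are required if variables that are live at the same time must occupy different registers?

n, g, d, j all conflict with each other, so at least 4 registers are needed.
Using 4 registers: i=4, n=2, l=1, m=2, g=3, d=1, f=4, e=3, j=4. Every pair that conflicts lands in different registers.

4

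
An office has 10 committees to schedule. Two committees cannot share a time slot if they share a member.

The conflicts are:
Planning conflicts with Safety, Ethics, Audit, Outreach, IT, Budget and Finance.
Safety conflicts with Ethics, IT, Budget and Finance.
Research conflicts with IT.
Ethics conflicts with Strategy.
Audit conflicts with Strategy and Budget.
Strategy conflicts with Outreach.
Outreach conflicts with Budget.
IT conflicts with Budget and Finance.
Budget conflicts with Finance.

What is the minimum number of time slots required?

Planning, Safety, IT, Budget, Finance are mutually in conflict, so at least 5 time slots are needed.
Using 5 time slots: Planning=1, Safety=3, Research=1, Ethics=2, Audit=3, Strategy=1, Outreach=3, IT=4, Budget=2, Finance=5. Every pair that conflicts lands in different time slots.

5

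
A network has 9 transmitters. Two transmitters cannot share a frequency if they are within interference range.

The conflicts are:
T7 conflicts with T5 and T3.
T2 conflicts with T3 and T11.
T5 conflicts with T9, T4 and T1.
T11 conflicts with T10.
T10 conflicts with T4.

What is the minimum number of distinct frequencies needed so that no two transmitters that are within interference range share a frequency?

The cycle T4-T10-T11-T2-T3-T7-T5-T4 has odd length 7, so it cannot be 2-colored; at least 3 frequencies are needed.
3 frequencies suffice: T7=3, T2=1, T5=1, T3=2, T11=2, T9=2, T10=1, T4=2, T1=2. Every pair that conflicts lands in different frequencies.

3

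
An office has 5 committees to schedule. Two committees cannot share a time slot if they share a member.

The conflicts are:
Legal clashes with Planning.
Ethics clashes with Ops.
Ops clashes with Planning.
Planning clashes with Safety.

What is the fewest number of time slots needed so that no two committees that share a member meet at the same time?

2

Legal and Planning conflict, so at least 2 time slots are needed.
Using 2 time slots: Legal=2, Ethics=1, Ops=2, Planning=1, Safety=2. Each listed conflict is separated.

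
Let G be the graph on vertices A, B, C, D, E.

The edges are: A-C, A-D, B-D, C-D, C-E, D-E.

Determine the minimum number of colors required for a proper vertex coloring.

3

C, D, E are pairwise adjacent, so at least 3 colors are needed.
3 colors suffice: color 1 → {D}; color 2 → {B, C}; color 3 → {A, E}. Every edge joins two different colors.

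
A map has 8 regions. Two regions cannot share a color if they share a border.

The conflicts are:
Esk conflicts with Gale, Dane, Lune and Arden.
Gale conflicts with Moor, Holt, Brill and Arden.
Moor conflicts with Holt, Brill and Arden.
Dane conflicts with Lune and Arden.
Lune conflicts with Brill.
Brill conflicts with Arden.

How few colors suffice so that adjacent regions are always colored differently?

4

Gale, Moor, Brill, Arden pairwise conflict, so at least 4 colors are needed.
4 colors suffice: Esk=3, Gale=2, Moor=4, Dane=2, Lune=1, Holt=1, Brill=3, Arden=1. Every pair that conflicts lands in different colors.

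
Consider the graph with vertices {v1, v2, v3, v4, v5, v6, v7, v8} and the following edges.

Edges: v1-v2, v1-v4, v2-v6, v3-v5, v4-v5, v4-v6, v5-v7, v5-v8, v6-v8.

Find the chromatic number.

2

v3 and v5 are adjacent, so at least 2 colors are needed.
2 colors suffice: color 1 → {v1, v5, v6}; color 2 → {v2, v3, v4, v7, v8}. Every edge joins two different colors.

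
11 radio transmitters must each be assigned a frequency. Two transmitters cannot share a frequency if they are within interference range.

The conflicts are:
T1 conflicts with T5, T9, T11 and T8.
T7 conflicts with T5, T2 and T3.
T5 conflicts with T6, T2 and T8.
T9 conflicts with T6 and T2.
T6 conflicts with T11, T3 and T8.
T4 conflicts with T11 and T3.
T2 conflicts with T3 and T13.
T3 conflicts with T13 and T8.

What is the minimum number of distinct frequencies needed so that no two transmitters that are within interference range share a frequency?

T6, T3, T8 pairwise conflict, so at least 3 frequencies are needed.
3 frequencies suffice: T1=2, T7=3, T5=1, T9=1, T6=2, T4=2, T11=1, T2=2, T3=1, T13=3, T8=3. Every pair that conflicts lands in different frequencies.

3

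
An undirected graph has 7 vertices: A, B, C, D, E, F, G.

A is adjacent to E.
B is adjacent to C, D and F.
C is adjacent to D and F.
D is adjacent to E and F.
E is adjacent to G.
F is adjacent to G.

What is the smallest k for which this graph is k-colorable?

4

B, C, D, F form a clique, so at least 4 colors are needed.
One proper 4-coloring: A=2, B=4, C=3, D=2, E=1, F=1, G=2. No two adjacent vertices share a color.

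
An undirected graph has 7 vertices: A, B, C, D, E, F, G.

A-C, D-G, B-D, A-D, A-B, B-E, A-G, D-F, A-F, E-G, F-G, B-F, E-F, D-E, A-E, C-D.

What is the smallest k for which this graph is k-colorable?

A, D, E, F, G form a clique, so at least 5 colors are needed.
5 colors suffice: color 1 → {A}; color 2 → {D}; color 3 → {C, F}; color 4 → {E}; color 5 → {B, G}. Every edge joins two different colors.

5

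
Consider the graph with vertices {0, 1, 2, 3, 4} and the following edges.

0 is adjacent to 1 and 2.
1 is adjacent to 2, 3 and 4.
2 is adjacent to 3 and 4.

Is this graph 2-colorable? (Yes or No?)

No

1, 2, 4 are pairwise adjacent, so at least 3 colors are needed.
So 2 colors are not enough.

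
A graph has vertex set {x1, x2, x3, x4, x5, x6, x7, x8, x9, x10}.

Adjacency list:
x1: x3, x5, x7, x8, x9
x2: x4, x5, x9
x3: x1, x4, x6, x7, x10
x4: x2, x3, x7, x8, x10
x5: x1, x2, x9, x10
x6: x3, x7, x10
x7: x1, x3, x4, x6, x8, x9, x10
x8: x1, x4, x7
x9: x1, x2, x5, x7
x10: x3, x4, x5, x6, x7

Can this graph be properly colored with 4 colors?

The chromatic number is 4. x3, x4, x7, x10 are mutually adjacent (a clique of size 4), so at least 4 colors are needed.
4 colors suffice: color 1 → {x5, x7}; color 2 → {x1, x4, x6}; color 3 → {x8, x9, x10}; color 4 → {x2, x3}.
That is already a proper 4-coloring.

Yes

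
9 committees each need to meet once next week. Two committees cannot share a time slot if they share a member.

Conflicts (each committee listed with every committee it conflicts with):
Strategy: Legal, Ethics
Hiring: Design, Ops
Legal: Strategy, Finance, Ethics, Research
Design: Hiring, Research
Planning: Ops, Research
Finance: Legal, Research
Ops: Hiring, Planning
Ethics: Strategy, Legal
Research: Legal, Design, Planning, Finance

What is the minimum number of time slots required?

3

Legal, Finance, Research pairwise conflict, so at least 3 time slots are needed.
3 time slots suffice: time slot 1 → {Strategy, Ops, Research}; time slot 2 → {Legal, Design, Planning}; time slot 3 → {Hiring, Finance, Ethics}. Each listed conflict is separated.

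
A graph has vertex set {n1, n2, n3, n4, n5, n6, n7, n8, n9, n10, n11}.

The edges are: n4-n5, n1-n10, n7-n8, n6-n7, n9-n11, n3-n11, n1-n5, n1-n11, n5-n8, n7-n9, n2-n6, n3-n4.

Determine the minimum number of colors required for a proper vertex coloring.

The cycle n3-n11-n1-n5-n4-n3 has odd length 5, so it cannot be 2-colored; at least 3 colors are needed.
3 colors suffice: n1=1, n2=1, n3=1, n4=3, n5=2, n6=2, n7=1, n8=3, n9=3, n10=2, n11=2. Each edge has distinct colors on its endpoints.

3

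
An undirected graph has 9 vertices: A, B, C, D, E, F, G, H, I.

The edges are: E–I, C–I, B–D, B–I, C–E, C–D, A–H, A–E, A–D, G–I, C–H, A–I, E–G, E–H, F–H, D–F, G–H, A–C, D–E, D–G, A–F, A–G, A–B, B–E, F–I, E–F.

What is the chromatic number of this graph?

A, D, E, F are mutually adjacent (a clique of size 4), so at least 4 colors are needed.
4 colors suffice: color 1 → {A}; color 2 → {E}; color 3 → {D, H, I}; color 4 → {B, C, F, G}. Every edge joins two different colors.

4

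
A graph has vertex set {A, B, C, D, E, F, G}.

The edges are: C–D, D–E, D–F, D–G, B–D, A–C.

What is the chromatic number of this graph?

B and D are adjacent, so at least 2 colors are needed.
2 colors suffice: A=1, B=2, C=2, D=1, E=2, F=2, G=2. No two adjacent vertices share a color.

2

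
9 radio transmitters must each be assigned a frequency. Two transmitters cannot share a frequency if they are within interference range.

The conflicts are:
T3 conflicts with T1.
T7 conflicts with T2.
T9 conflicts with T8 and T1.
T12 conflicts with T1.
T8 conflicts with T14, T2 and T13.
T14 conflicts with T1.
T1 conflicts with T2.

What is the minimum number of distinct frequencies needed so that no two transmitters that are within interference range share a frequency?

2

T7 and T2 conflict, so at least 2 frequencies are needed.
2 frequencies suffice: T3=2, T7=1, T9=2, T12=2, T8=1, T14=2, T1=1, T2=2, T13=2. Every pair that conflicts lands in different frequencies.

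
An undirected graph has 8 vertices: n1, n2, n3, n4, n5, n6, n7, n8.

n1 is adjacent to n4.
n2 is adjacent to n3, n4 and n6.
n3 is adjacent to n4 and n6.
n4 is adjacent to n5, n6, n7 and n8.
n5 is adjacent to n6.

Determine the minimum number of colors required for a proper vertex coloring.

n2, n3, n4, n6 are pairwise adjacent (a clique of size 4), so at least 4 colors are needed.
A valid assignment using 4 colors: n1=blue, n2=yellow, n3=green, n4=red, n5=green, n6=blue, n7=blue, n8=blue. Every edge joins two different colors.

4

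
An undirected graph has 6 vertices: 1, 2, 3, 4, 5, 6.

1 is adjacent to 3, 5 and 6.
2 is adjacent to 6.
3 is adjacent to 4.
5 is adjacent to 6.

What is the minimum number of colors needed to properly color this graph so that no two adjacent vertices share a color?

1, 5, 6 are pairwise adjacent, so at least 3 colors are needed.
3 colors suffice: 1=b, 2=b, 3=a, 4=b, 5=c, 6=a. Every edge joins two different colors.

3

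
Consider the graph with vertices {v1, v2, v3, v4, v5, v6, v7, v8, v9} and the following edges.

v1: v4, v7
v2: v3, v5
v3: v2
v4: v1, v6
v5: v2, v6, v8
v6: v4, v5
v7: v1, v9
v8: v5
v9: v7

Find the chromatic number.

v7 and v9 are adjacent, so at least 2 colors are needed.
2 colors suffice: v1=blue, v2=blue, v3=red, v4=red, v5=red, v6=blue, v7=red, v8=blue, v9=blue. No two adjacent vertices share a color.

2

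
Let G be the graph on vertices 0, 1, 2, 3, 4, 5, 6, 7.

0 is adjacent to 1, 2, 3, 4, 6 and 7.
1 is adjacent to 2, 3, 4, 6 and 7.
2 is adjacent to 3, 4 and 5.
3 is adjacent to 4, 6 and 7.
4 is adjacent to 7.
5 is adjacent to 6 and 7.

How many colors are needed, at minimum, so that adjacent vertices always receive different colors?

5

0, 1, 3, 4, 7 form a clique, so at least 5 colors are needed.
5 colors suffice: 0=a, 1=c, 2=d, 3=b, 4=e, 5=a, 6=d, 7=d. No two adjacent vertices share a color.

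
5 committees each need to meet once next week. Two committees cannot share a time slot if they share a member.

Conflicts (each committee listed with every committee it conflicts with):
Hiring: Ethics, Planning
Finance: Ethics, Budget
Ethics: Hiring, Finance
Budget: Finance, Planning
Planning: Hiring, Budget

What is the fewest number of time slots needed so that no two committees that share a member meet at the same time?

3

The cycle Planning-Budget-Finance-Ethics-Hiring-Planning has odd length 5, so it cannot be 2-colored; at least 3 time slots are needed.
3 time slots suffice: time slot 1 → {Hiring, Finance}; time slot 2 → {Ethics, Budget}; time slot 3 → {Planning}. Each listed conflict is separated.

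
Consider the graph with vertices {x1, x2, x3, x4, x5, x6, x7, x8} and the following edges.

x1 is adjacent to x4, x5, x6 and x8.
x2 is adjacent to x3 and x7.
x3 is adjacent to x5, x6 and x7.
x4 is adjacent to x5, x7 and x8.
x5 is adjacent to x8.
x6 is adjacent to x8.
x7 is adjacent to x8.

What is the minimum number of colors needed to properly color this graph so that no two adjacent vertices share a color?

4

x1, x4, x5, x8 form a clique, so at least 4 colors are needed.
One proper 4-coloring: x1=4, x2=2, x3=1, x4=2, x5=3, x6=2, x7=3, x8=1. Every edge joins two different colors.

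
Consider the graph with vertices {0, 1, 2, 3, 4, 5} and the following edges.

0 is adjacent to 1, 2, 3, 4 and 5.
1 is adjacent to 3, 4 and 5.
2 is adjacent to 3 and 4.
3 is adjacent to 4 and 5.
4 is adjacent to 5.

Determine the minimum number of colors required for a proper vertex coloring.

5

0, 1, 3, 4, 5 form a clique, so at least 5 colors are needed.
5 colors suffice: color a → {3}; color b → {0}; color c → {4}; color d → {2, 5}; color e → {1}. Every edge joins two different colors.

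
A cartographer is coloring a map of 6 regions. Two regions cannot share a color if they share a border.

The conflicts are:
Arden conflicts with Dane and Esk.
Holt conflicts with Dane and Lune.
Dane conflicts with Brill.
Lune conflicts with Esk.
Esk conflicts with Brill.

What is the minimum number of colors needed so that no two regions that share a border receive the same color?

The cycle Brill-Dane-Holt-Lune-Esk-Brill has odd length 5, so it cannot be 2-colored; at least 3 colors are needed.
3 colors suffice: color 1 → {Dane, Esk}; color 2 → {Arden, Holt, Brill}; color 3 → {Lune}. Each listed conflict is separated.

3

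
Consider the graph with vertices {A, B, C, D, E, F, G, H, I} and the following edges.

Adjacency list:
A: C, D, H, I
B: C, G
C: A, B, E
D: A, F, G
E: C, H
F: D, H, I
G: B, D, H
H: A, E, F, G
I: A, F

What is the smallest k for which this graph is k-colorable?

3

The cycle A-D-G-B-C-A has odd length 5, so it cannot be 2-colored; at least 3 colors are needed.
3 colors suffice: color 1 → {C, D, H, I}; color 2 → {A, E, F, G}; color 3 → {B}. Each edge has distinct colors on its endpoints.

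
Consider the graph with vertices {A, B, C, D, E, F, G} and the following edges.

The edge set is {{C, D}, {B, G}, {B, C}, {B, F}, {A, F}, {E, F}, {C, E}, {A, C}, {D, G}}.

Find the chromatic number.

A and F are adjacent, so at least 2 colors are needed.
A valid assignment using 2 colors: A=2, B=2, C=1, D=2, E=2, F=1, G=1. Every edge joins two different colors.

2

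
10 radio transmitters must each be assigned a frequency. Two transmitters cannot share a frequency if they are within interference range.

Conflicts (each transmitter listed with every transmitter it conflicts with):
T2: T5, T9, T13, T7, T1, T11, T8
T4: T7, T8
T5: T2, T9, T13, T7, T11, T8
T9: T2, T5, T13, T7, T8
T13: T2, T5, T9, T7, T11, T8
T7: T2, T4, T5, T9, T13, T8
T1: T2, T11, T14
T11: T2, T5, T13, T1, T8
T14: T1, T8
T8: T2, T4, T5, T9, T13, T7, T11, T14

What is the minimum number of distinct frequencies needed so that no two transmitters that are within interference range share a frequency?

6

T2, T5, T9, T13, T7, T8 all conflict with each other, so at least 6 frequencies are needed.
6 frequencies suffice: frequency 1 → {T1, T8}; frequency 2 → {T2, T4, T14}; frequency 3 → {T7, T11}; frequency 4 → {T5}; frequency 5 → {T13}; frequency 6 → {T9}. Each listed conflict is separated.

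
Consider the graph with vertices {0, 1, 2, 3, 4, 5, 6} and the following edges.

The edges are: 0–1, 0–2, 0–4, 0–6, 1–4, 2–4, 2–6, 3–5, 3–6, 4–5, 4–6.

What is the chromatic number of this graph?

4

0, 2, 4, 6 are pairwise adjacent (a clique of size 4), so at least 4 colors are needed.
4 colors suffice: color a → {3, 4}; color b → {0, 5}; color c → {1, 6}; color d → {2}. Each edge has distinct colors on its endpoints.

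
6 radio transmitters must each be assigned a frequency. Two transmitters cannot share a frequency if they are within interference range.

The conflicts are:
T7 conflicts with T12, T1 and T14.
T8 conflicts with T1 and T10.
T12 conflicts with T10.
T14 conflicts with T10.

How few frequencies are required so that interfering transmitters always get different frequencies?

The cycle T1-T7-T12-T10-T8-T1 has odd length 5, so it cannot be 2-colored; at least 3 frequencies are needed.
3 frequencies suffice: T7=1, T8=3, T12=2, T1=2, T14=2, T10=1. No two conflicting transmitters share a frequency.

3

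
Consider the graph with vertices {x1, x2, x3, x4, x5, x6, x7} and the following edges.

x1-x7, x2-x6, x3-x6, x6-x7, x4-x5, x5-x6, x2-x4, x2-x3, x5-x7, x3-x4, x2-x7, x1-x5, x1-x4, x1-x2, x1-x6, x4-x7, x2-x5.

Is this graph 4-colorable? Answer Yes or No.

No

x1, x2, x4, x5, x7 form a clique, so at least 5 colors are needed.
So 4 colors are not enough.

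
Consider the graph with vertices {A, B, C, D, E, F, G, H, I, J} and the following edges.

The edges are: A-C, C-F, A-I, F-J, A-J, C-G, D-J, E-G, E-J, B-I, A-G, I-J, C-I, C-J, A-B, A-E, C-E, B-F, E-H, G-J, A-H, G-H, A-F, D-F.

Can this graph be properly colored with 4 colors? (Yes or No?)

No

A, C, E, G, J are mutually adjacent (a clique of size 5), so at least 5 colors are needed.
So 4 colors are not enough.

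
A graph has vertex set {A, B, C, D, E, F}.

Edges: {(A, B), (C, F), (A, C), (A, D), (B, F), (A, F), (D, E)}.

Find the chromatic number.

A, B, F are pairwise adjacent, so at least 3 colors are needed.
One proper 3-coloring: A=1, B=3, C=3, D=2, E=1, F=2. Each edge has distinct colors on its endpoints.

3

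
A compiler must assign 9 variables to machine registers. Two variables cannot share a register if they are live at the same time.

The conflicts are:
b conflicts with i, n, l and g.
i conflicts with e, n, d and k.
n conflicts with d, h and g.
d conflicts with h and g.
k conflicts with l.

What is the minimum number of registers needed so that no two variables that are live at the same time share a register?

3

b, n, g pairwise conflict, so at least 3 registers are needed.
3 registers suffice: b=3, i=1, e=2, n=2, d=3, h=1, k=2, l=1, g=1. No two conflicting variables share a register.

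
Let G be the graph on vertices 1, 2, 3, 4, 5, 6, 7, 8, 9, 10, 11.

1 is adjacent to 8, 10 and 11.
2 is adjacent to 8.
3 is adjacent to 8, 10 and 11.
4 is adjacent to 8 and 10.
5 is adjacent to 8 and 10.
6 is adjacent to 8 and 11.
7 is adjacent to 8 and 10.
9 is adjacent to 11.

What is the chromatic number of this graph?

2 and 8 are adjacent, so at least 2 colors are needed.
A valid assignment using 2 colors: 1=b, 2=b, 3=b, 4=b, 5=b, 6=b, 7=b, 8=a, 9=b, 10=a, 11=a. Every edge joins two different colors.

2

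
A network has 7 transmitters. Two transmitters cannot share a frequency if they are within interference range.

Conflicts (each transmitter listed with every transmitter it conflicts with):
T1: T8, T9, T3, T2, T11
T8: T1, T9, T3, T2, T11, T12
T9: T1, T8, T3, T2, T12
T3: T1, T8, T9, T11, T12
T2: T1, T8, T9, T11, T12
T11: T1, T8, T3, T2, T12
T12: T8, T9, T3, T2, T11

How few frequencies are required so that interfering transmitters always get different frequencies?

4

T8, T9, T2, T12 pairwise conflict, so at least 4 frequencies are needed.
4 frequencies suffice: frequency 1 → {T8}; frequency 2 → {T3, T2}; frequency 3 → {T9, T11}; frequency 4 → {T1, T12}. No two conflicting transmitters share a frequency.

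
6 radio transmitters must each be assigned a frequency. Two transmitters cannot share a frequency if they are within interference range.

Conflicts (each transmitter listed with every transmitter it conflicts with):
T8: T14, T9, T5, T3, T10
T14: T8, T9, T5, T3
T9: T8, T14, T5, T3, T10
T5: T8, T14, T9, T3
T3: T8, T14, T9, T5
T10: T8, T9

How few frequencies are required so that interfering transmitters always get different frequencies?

T8, T14, T9, T5, T3 are mutually in conflict, so at least 5 frequencies are needed.
A valid assignment using 5 frequencies: T8=2, T14=4, T9=1, T5=5, T3=3, T10=3. Each listed conflict is separated.

5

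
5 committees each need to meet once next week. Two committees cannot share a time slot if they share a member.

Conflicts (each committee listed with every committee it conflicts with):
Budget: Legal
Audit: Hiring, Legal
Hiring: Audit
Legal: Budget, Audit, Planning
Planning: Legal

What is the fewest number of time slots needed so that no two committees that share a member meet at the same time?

2

Audit and Legal conflict, so at least 2 time slots are needed.
2 time slots suffice: time slot 1 → {Hiring, Legal}; time slot 2 → {Budget, Audit, Planning}. No two conflicting committees share a time slot.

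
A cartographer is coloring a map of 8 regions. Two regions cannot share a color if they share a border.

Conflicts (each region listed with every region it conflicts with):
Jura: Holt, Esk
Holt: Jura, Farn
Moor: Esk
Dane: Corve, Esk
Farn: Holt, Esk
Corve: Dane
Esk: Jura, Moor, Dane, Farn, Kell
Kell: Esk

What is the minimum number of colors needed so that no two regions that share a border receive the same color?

Farn and Esk conflict, so at least 2 colors are needed.
2 colors suffice: Jura=2, Holt=1, Moor=2, Dane=2, Farn=2, Corve=1, Esk=1, Kell=2. No two conflicting regions share a color.

2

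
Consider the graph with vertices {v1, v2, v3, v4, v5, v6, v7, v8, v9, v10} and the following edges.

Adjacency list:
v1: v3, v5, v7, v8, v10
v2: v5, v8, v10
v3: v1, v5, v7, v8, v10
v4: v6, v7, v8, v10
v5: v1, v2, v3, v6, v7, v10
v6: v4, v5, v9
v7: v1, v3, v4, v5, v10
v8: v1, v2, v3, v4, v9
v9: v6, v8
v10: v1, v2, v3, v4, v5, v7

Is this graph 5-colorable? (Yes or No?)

Yes

The chromatic number is 5. v1, v3, v5, v7, v10 are mutually adjacent (a clique of size 5), so at least 5 colors are needed.
5 colors suffice: color 1 → {v6, v8, v10}; color 2 → {v4, v5, v9}; color 3 → {v2, v7}; color 4 → {v3}; color 5 → {v1}.
That is already a proper 5-coloring.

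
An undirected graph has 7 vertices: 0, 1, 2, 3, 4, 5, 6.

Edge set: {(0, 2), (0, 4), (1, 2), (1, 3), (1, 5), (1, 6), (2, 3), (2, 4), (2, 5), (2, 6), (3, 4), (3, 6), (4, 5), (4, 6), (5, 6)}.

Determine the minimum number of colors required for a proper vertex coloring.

4

2, 4, 5, 6 form a clique, so at least 4 colors are needed.
4 colors suffice: color a → {2}; color b → {1, 4}; color c → {0, 6}; color d → {3, 5}. Each edge has distinct colors on its endpoints.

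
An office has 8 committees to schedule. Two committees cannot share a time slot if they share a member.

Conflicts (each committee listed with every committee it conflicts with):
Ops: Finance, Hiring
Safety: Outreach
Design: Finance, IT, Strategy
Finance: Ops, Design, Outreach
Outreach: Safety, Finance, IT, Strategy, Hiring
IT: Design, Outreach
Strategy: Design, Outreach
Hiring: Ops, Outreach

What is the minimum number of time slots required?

2

Design and Strategy conflict, so at least 2 time slots are needed.
2 time slots suffice: Ops=1, Safety=2, Design=1, Finance=2, Outreach=1, IT=2, Strategy=2, Hiring=2. Every pair that conflicts lands in different time slots.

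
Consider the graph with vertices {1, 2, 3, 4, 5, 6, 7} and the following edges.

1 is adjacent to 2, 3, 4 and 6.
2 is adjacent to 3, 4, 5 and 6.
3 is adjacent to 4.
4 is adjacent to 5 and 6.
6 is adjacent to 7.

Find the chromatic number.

4

1, 2, 4, 6 are mutually adjacent (a clique of size 4), so at least 4 colors are needed.
4 colors suffice: color a → {2, 7}; color b → {4}; color c → {1, 5}; color d → {3, 6}. Every edge joins two different colors.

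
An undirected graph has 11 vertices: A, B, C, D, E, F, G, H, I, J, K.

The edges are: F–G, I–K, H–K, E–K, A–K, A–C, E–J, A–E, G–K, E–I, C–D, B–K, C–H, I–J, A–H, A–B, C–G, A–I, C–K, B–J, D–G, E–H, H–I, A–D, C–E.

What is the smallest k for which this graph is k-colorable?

A, C, E, H, K are mutually adjacent (a clique of size 5), so at least 5 colors are needed.
A valid assignment using 5 colors: A=blue, B=green, C=green, D=red, E=yellow, F=red, G=blue, H=purple, I=green, J=red, K=red. No two adjacent vertices share a color.

5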